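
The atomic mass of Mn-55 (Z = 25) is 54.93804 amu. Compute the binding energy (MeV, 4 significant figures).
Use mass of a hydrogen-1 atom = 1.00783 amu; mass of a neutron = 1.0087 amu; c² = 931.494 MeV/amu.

Z = 25, so N = A − Z = 55 − 25 = 30.
Total constituent mass: 25 × 1.00783 + 30 × 1.0087 = 55.45675 amu
The mass defect is 55.45675 − 54.93804 = 0.51871 amu.
Binding energy = Δm·c² = 0.51871 × 931.494 MeV/amu = 483.175 MeV

483.2 MeV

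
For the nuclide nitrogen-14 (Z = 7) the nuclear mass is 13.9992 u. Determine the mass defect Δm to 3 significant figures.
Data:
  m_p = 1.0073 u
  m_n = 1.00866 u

Z = 7, so N = A − Z = 14 − 7 = 7.
Mass of separated nucleons = 7(1.0073) + 7(1.00866) = 7.0511 + 7.06062 = 14.11172 u
Mass defect Δm = 14.11172 − 13.9992 = 0.11252 u

0.113 u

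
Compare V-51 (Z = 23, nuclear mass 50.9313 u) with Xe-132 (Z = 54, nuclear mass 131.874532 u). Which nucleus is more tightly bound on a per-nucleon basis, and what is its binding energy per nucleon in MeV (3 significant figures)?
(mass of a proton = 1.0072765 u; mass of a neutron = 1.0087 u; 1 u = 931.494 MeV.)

V-51: Σm = 23(1.0072765) + 28(1.0087) = 51.4109595 u; Δm = 0.4796595 u; E_B = 446.80 MeV; E_B/A = 8.761 MeV
Xe-132: Σm = 54(1.0072765) + 78(1.0087) = 133.0715310 u; Δm = 1.1969990 u; E_B = 1115.0 MeV; E_B/A = 8.447 MeV
V-51 has the higher binding energy per nucleon, so it is the more tightly bound nucleus.

V-51; 8.76 MeV/nucleon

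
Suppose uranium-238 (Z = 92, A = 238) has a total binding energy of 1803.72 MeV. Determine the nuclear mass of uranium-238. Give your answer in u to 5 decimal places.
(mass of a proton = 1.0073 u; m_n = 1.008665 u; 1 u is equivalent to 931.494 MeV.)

Mass defect = 1803.72 MeV / (931.494 MeV/u) = 1.9363732 u
Constituent mass = 92(1.0073) + 146(1.008665) = 239.936690 u
Nuclear mass = 239.936690 − 1.9363732 = 238.0003168 u ≈ 238.00032 u (to 5 decimal places)

238.00032 u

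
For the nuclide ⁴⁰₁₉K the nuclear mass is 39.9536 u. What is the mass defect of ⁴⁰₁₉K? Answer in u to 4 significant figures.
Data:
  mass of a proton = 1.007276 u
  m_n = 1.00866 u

0.3665 u

Z = 19, so N = A − Z = 40 − 19 = 21.
Total constituent mass: 19 × 1.007276 + 21 × 1.00866 = 40.320104 u
Δm = 40.320104 − 39.9536 = 0.366504 u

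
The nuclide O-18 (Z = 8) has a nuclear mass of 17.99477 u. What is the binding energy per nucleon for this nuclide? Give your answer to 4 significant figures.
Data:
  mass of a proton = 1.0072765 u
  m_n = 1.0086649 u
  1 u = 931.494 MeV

7.767 MeV/nucleon

Mass of separated nucleons = 8(1.0072765) + 10(1.0086649) = 8.0582120 + 10.0866490 = 18.1448610 u
The mass defect is 18.1448610 − 17.99477 = 0.1500910 u.
Converting to energy: 0.1500910 u × 931.494 MeV/u = 139.809 MeV
Dividing by A = 18 gives 7.767 MeV per nucleon.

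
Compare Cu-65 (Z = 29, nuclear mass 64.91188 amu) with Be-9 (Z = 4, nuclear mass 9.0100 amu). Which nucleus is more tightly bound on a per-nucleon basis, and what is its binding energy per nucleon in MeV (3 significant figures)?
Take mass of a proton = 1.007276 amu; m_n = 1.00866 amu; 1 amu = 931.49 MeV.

Cu-65; 8.75 MeV/nucleon

Cu-65: Σm = 29(1.007276) + 36(1.00866) = 65.522764 amu; Δm = 0.610884 amu; E_B = 569.03 MeV; E_B/A = 8.754 MeV
Be-9: Σm = 4(1.007276) + 5(1.00866) = 9.072404 amu; Δm = 0.062404 amu; E_B = 58.129 MeV; E_B/A = 6.459 MeV
Cu-65 has the higher binding energy per nucleon, so it is the more tightly bound nucleus.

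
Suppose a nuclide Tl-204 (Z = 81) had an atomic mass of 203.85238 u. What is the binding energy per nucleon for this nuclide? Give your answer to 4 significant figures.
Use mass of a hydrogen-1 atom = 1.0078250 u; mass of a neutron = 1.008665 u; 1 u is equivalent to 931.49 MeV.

Mass of separated nucleons = 81(1.0078250) + 123(1.008665) = 81.6338250 + 124.065795 = 205.6996200 u
Δm = 205.6996200 − 203.85238 = 1.8472400 u
E_B = 1.8472400 × 931.49 = 1720.69 MeV
Dividing by A = 204 gives 8.435 MeV per nucleon.

8.435 MeV/nucleon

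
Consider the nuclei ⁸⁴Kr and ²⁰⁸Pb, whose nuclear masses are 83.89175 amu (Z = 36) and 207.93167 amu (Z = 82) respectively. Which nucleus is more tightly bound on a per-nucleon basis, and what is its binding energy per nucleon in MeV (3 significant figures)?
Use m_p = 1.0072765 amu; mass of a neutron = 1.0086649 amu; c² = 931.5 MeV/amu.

⁸⁴Kr; 8.72 MeV/nucleon

⁸⁴Kr: Σm = 36(1.0072765) + 48(1.0086649) = 84.6778692 amu; Δm = 0.7861192 amu; E_B = 732.27 MeV; E_B/A = 8.718 MeV
²⁰⁸Pb: Σm = 82(1.0072765) + 126(1.0086649) = 209.6884504 amu; Δm = 1.7567804 amu; E_B = 1636.44 MeV; E_B/A = 7.868 MeV
⁸⁴Kr has the higher binding energy per nucleon, so it is the more tightly bound nucleus.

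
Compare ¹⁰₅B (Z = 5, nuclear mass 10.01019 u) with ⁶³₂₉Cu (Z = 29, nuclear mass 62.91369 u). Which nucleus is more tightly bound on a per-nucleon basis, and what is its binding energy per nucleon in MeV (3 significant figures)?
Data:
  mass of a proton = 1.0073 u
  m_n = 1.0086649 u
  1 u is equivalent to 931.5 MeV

¹⁰₅B: Σm = 5(1.0073) + 5(1.0086649) = 10.0798245 u; Δm = 0.0696345 u; E_B = 64.8645 MeV; E_B/A = 6.486 MeV
⁶³₂₉Cu: Σm = 29(1.0073) + 34(1.0086649) = 63.5063066 u; Δm = 0.5926166 u; E_B = 552.02 MeV; E_B/A = 8.762 MeV
⁶³₂₉Cu has the higher binding energy per nucleon, so it is the more tightly bound nucleus.

⁶³₂₉Cu; 8.76 MeV/nucleon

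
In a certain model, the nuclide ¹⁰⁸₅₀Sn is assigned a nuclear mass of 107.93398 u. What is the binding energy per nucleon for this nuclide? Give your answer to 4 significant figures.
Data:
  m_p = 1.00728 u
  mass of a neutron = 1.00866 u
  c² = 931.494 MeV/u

8.041 MeV/nucleon

The nucleus contains 50 protons and 108 − 50 = 58 neutrons.
Total constituent mass: 50 × 1.00728 + 58 × 1.00866 = 108.86628 u
Mass defect Δm = 108.86628 − 107.93398 = 0.93230 u
E_B = 0.93230 × 931.494 = 868.432 MeV
Per nucleon: 868.432 / 108 = 8.041 MeV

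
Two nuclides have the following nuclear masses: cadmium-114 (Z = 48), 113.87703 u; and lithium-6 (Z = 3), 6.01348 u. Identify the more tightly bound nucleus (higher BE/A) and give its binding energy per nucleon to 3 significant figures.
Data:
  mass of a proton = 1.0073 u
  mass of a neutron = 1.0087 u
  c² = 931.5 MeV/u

cadmium-114; 8.56 MeV/nucleon

cadmium-114: Σm = 48(1.0073) + 66(1.0087) = 114.9246 u; Δm = 1.04757 u; E_B = 975.81 MeV; E_B/A = 8.560 MeV
lithium-6: Σm = 3(1.0073) + 3(1.0087) = 6.0480 u; Δm = 0.03452 u; E_B = 32.155 MeV; E_B/A = 5.359 MeV
cadmium-114 has the higher binding energy per nucleon, so it is the more tightly bound nucleus.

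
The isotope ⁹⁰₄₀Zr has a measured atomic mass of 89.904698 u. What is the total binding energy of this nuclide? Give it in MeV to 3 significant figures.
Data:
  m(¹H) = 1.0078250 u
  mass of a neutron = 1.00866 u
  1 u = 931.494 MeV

784 MeV

Σm = 40·m(¹H) + 50·m_n = 40.3130000 + 50.43300 = 90.7460000 u
Δm = 90.7460000 − 89.904698 = 0.8413020 u
E_B = 0.8413020 × 931.494 = 783.668 MeV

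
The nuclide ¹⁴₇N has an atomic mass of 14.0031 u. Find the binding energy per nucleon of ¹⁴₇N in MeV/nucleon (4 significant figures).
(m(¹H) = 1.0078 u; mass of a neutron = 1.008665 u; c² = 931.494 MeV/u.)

7.462 MeV/nucleon

With 7 protons and 7 neutrons (A = 14):
Total constituent mass: 7 × 1.0078 + 7 × 1.008665 = 14.115255 u
Mass defect Δm = 14.115255 − 14.0031 = 0.112155 u
Converting to energy: 0.112155 u × 931.494 MeV/u = 104.472 MeV
Per nucleon: 104.472 / 14 = 7.462 MeV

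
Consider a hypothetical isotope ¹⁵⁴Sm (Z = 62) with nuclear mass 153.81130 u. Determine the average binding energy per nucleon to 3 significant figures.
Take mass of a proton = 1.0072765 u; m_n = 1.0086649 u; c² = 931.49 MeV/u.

8.69 MeV/nucleon

With 62 protons and 92 neutrons (A = 154):
Total constituent mass: 62 × 1.0072765 + 92 × 1.0086649 = 155.2483138 u
Δm = 155.2483138 − 153.81130 = 1.4370138 u
Binding energy = Δm·c² = 1.4370138 × 931.49 MeV/u = 1338.56 MeV
Dividing by A = 154 gives 8.692 MeV per nucleon.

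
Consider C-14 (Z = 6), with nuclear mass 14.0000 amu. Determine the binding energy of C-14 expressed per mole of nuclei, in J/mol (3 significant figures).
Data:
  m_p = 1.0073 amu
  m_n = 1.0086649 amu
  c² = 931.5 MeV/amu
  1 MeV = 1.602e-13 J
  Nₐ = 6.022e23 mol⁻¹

With 6 protons and 8 neutrons (A = 14):
Σm = 6·m_p + 8·m_n = 6.0438 + 8.0693192 = 14.1131192 amu
Δm = 14.1131192 − 14.0000 = 0.1131192 amu
E_B = 0.1131192 × 931.5 = 105.371 MeV
Per nucleus in joules: 105.371 MeV × 1.602e-13 J/MeV = 1.6880e-11 J
Per mole: 1.6880e-11 J × 6.022e23 mol⁻¹ = 1.0165e+13 J/mol

1.02e+13 J/mol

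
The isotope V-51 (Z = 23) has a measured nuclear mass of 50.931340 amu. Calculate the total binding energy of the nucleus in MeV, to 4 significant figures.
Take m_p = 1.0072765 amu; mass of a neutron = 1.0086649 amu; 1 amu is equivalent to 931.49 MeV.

445.8 MeV

Σm = 23·m_p + 28·m_n = 23.1673595 + 28.2426172 = 51.4099767 amu
Mass defect Δm = 51.4099767 − 50.931340 = 0.4786367 amu
Converting to energy: 0.4786367 amu × 931.49 MeV/amu = 445.845 MeV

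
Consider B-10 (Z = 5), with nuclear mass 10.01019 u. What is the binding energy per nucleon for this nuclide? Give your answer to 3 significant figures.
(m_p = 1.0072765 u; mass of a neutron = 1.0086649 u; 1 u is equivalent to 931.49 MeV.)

Σm = 5·m_p + 5·m_n = 5.0363825 + 5.0433245 = 10.0797070 u
Δm = 10.0797070 − 10.01019 = 0.0695170 u
Binding energy = Δm·c² = 0.0695170 × 931.49 MeV/u = 64.7544 MeV
BE/A = 64.7544 MeV / 10 = 6.475 MeV/nucleon

6.48 MeV/nucleon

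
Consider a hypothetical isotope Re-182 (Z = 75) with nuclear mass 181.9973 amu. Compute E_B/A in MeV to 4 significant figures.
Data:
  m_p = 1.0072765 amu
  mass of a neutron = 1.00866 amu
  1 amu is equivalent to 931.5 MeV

7.550 MeV/nucleon

The nucleus contains 75 protons and 182 − 75 = 107 neutrons.
Total constituent mass: 75 × 1.0072765 + 107 × 1.00866 = 183.4723575 amu
Δm = 183.4723575 − 181.9973 = 1.4750575 amu
Converting to energy: 1.4750575 amu × 931.5 MeV/amu = 1374.02 MeV
Per nucleon: 1374.02 / 182 = 7.550 MeV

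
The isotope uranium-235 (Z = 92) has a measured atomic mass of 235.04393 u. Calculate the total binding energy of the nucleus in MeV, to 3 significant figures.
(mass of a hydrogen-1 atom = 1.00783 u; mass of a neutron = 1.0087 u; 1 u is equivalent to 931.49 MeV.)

Total constituent mass: 92 × 1.00783 + 143 × 1.0087 = 236.96446 u
Δm = 236.96446 − 235.04393 = 1.92053 u
E_B = 1.92053 × 931.49 = 1788.95 MeV

1790 MeV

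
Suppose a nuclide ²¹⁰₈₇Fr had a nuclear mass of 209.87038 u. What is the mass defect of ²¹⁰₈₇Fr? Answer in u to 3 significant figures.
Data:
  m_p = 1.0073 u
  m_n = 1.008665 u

The nucleus contains 87 protons and 210 − 87 = 123 neutrons.
Total constituent mass: 87 × 1.0073 + 123 × 1.008665 = 211.700895 u
Δm = 211.700895 − 209.87038 = 1.830515 u

1.83 u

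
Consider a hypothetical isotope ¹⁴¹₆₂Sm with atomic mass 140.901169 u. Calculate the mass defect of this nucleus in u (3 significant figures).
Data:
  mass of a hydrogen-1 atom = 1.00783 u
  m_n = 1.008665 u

Z = 62, so N = A − Z = 141 − 62 = 79.
Mass of separated nucleons = 62(1.00783) + 79(1.008665) = 62.48546 + 79.684535 = 142.169995 u
The mass defect is 142.169995 − 140.901169 = 1.268826 u.

1.27 u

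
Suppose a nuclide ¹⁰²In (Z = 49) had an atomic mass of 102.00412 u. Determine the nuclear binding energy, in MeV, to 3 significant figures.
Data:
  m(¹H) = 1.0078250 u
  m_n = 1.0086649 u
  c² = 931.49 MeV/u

781 MeV

With 49 protons and 53 neutrons (A = 102):
Mass of separated nucleons = 49(1.0078250) + 53(1.0086649) = 49.3834250 + 53.4592397 = 102.8426647 u
The mass defect is 102.8426647 − 102.00412 = 0.8385447 u.
Converting to energy: 0.8385447 u × 931.49 MeV/u = 781.096 MeV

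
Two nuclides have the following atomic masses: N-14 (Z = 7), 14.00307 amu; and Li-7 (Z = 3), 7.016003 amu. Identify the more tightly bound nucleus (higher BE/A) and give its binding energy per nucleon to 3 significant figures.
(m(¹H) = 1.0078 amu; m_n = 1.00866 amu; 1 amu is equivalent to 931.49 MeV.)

N-14: Σm = 7(1.0078) + 7(1.00866) = 14.11522 amu; Δm = 0.11215 amu; E_B = 104.47 MeV; E_B/A = 7.462 MeV
Li-7: Σm = 3(1.0078) + 4(1.00866) = 7.05804 amu; Δm = 0.042037 amu; E_B = 39.157 MeV; E_B/A = 5.594 MeV
N-14 has the higher binding energy per nucleon, so it is the more tightly bound nucleus.

N-14; 7.46 MeV/nucleon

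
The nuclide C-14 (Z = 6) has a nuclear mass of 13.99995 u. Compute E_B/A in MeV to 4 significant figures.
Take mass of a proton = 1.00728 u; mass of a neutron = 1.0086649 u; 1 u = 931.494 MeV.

7.522 MeV/nucleon

The nucleus contains 6 protons and 14 − 6 = 8 neutrons.
Mass of separated nucleons = 6(1.00728) + 8(1.0086649) = 6.04368 + 8.0693192 = 14.1129992 u
Mass defect Δm = 14.1129992 − 13.99995 = 0.1130492 u
Converting to energy: 0.1130492 u × 931.494 MeV/u = 105.305 MeV
Dividing by A = 14 gives 7.522 MeV per nucleon.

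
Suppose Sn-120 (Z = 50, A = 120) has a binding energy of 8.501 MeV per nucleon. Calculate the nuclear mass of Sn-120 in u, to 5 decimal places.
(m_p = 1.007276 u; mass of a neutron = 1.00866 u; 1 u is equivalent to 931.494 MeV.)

Total binding energy = 120 × 8.501 = 1020.120 MeV
Mass defect = 1020.120 MeV / (931.494 MeV/u) = 1.0951439 u
Constituent mass = 50(1.007276) + 70(1.00866) = 120.970000 u
Nuclear mass = 120.970000 − 1.0951439 = 119.8748561 u ≈ 119.87486 u (to 5 decimal places)

119.87486 u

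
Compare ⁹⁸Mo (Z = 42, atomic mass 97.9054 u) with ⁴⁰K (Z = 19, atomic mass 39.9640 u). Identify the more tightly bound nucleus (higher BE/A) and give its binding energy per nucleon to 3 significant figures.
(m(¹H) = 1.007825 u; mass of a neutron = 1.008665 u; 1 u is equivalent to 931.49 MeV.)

⁹⁸Mo; 8.64 MeV/nucleon

⁹⁸Mo: Σm = 42(1.007825) + 56(1.008665) = 98.813890 u; Δm = 0.908490 u; E_B = 846.25 MeV; E_B/A = 8.635 MeV
⁴⁰K: Σm = 19(1.007825) + 21(1.008665) = 40.330640 u; Δm = 0.366640 u; E_B = 341.52 MeV; E_B/A = 8.538 MeV
⁹⁸Mo has the higher binding energy per nucleon, so it is the more tightly bound nucleus.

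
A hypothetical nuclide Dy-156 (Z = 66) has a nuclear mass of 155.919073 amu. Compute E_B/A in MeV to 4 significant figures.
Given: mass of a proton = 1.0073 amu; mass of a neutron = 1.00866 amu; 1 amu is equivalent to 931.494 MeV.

Total constituent mass: 66 × 1.0073 + 90 × 1.00866 = 157.26120 amu
Δm = 157.26120 − 155.919073 = 1.342127 amu
E_B = 1.342127 × 931.494 = 1250.18 MeV
Dividing by A = 156 gives 8.014 MeV per nucleon.

8.014 MeV/nucleon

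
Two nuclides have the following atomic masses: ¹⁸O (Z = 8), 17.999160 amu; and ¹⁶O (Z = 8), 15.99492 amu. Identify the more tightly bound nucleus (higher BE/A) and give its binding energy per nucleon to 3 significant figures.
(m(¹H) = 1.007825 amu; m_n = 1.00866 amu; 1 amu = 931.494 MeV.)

¹⁶O; 7.97 MeV/nucleon

¹⁸O: Σm = 8(1.007825) + 10(1.00866) = 18.149200 amu; Δm = 0.150040 amu; E_B = 139.761 MeV; E_B/A = 7.7645 MeV
¹⁶O: Σm = 8(1.007825) + 8(1.00866) = 16.131880 amu; Δm = 0.136960 amu; E_B = 127.58 MeV; E_B/A = 7.974 MeV
¹⁶O has the higher binding energy per nucleon, so it is the more tightly bound nucleus.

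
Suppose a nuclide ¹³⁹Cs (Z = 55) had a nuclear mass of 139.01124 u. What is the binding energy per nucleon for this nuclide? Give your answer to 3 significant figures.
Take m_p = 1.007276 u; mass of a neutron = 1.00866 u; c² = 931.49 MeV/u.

7.48 MeV/nucleon

Z = 55, so N = A − Z = 139 − 55 = 84.
Total constituent mass: 55 × 1.007276 + 84 × 1.00866 = 140.127620 u
Δm = 140.127620 − 139.01124 = 1.116380 u
E_B = 1.116380 × 931.49 = 1039.90 MeV
Dividing by A = 139 gives 7.481 MeV per nucleon.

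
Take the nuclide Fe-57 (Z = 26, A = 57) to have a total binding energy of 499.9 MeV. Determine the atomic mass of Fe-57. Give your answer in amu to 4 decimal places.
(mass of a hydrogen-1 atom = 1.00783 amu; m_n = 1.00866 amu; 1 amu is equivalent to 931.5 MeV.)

56.9354 amu

Mass defect = 499.9 MeV / (931.5 MeV/amu) = 0.536661 amu
Constituent mass = 26(1.00783) + 31(1.00866) = 57.47204 amu
Atomic mass = 57.47204 − 0.536661 = 56.935379 amu ≈ 56.9354 amu (to 4 decimal places)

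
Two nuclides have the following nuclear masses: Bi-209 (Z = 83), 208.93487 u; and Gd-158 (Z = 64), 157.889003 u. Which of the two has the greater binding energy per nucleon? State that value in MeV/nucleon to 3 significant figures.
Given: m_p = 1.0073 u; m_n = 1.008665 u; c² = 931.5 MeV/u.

Gd-158; 8.21 MeV/nucleon

Bi-209: Σm = 83(1.0073) + 126(1.008665) = 210.697690 u; Δm = 1.762820 u; E_B = 1642.1 MeV; E_B/A = 7.857 MeV
Gd-158: Σm = 64(1.0073) + 94(1.008665) = 159.281710 u; Δm = 1.392707 u; E_B = 1297.3 MeV; E_B/A = 8.211 MeV
Gd-158 has the higher binding energy per nucleon, so it is the more tightly bound nucleus.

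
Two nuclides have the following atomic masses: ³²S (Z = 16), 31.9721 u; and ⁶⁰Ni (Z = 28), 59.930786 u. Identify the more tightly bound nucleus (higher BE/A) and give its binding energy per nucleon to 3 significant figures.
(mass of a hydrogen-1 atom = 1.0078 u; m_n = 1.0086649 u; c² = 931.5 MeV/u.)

⁶⁰Ni; 8.77 MeV/nucleon

³²S: Σm = 16(1.0078) + 16(1.0086649) = 32.2634384 u; Δm = 0.2913384 u; E_B = 271.38 MeV; E_B/A = 8.481 MeV
⁶⁰Ni: Σm = 28(1.0078) + 32(1.0086649) = 60.4956768 u; Δm = 0.5648908 u; E_B = 526.20 MeV; E_B/A = 8.770 MeV
⁶⁰Ni has the higher binding energy per nucleon, so it is the more tightly bound nucleus.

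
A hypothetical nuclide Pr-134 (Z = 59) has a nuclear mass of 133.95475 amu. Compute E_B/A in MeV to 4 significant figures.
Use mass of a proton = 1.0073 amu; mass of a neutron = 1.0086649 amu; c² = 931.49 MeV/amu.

7.826 MeV/nucleon

With 59 protons and 75 neutrons (A = 134):
Total constituent mass: 59 × 1.0073 + 75 × 1.0086649 = 135.0805675 amu
The mass defect is 135.0805675 − 133.95475 = 1.1258175 amu.
E_B = 1.1258175 × 931.49 = 1048.69 MeV
Per nucleon: 1048.69 / 134 = 7.826 MeV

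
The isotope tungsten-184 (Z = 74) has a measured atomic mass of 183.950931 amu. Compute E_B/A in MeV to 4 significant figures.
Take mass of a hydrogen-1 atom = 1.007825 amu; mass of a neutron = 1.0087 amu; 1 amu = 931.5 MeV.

The nucleus contains 74 protons and 184 − 74 = 110 neutrons.
Total constituent mass: 74 × 1.007825 + 110 × 1.0087 = 185.536050 amu
Δm = 185.536050 − 183.950931 = 1.585119 amu
Binding energy = Δm·c² = 1.585119 × 931.5 MeV/amu = 1476.54 MeV
Dividing by A = 184 gives 8.025 MeV per nucleon.

8.025 MeV/nucleon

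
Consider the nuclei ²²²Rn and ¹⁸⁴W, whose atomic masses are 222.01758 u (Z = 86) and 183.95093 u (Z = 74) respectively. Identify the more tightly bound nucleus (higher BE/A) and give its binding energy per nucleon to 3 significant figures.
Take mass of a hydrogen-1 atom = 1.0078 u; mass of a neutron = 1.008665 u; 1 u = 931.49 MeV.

²²²Rn: Σm = 86(1.0078) + 136(1.008665) = 223.849240 u; Δm = 1.831660 u; E_B = 1706.17 MeV; E_B/A = 7.685 MeV
¹⁸⁴W: Σm = 74(1.0078) + 110(1.008665) = 185.530350 u; Δm = 1.579420 u; E_B = 1471.2 MeV; E_B/A = 7.996 MeV
¹⁸⁴W has the higher binding energy per nucleon, so it is the more tightly bound nucleus.

¹⁸⁴W; 8.00 MeV/nucleon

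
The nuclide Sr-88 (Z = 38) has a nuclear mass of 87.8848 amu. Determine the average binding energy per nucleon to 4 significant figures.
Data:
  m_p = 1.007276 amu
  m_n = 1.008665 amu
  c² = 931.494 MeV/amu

With 38 protons and 50 neutrons (A = 88):
Total constituent mass: 38 × 1.007276 + 50 × 1.008665 = 88.709738 amu
Mass defect Δm = 88.709738 − 87.8848 = 0.824938 amu
E_B = 0.824938 × 931.494 = 768.425 MeV
Per nucleon: 768.425 / 88 = 8.732 MeV

8.732 MeV/nucleon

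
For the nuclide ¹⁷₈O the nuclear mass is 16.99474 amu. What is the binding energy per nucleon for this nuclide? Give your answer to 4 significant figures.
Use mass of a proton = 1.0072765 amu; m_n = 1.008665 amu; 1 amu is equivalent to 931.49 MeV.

With 8 protons and 9 neutrons (A = 17):
Σm = 8·m_p + 9·m_n = 8.0582120 + 9.077985 = 17.1361970 amu
The mass defect is 17.1361970 − 16.99474 = 0.1414570 amu.
Converting to energy: 0.1414570 amu × 931.49 MeV/amu = 131.766 MeV
Dividing by A = 17 gives 7.751 MeV per nucleon.

7.751 MeV/nucleon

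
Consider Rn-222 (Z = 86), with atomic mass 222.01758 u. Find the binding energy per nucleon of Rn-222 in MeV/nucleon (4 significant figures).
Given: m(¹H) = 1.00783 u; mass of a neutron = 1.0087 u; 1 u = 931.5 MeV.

7.716 MeV/nucleon

With 86 protons and 136 neutrons (A = 222):
Mass of separated nucleons = 86(1.00783) + 136(1.0087) = 86.67338 + 137.1832 = 223.85658 u
Δm = 223.85658 − 222.01758 = 1.83900 u
Binding energy = Δm·c² = 1.83900 × 931.5 MeV/u = 1713.03 MeV
Dividing by A = 222 gives 7.716 MeV per nucleon.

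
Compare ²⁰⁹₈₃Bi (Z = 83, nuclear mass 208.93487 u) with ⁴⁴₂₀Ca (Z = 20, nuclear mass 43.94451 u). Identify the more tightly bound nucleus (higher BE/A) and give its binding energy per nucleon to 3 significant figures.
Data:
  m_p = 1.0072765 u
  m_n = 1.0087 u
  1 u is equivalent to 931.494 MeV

²⁰⁹₈₃Bi: Σm = 83(1.0072765) + 126(1.0087) = 210.7001495 u; Δm = 1.7652795 u; E_B = 1644.35 MeV; E_B/A = 7.868 MeV
⁴⁴₂₀Ca: Σm = 20(1.0072765) + 24(1.0087) = 44.3543300 u; Δm = 0.4098200 u; E_B = 381.74 MeV; E_B/A = 8.676 MeV
⁴⁴₂₀Ca has the higher binding energy per nucleon, so it is the more tightly bound nucleus.

⁴⁴₂₀Ca; 8.68 MeV/nucleon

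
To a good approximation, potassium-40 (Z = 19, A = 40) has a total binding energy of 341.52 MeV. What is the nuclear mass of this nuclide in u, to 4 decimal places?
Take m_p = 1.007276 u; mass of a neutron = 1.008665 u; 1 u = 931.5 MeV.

Mass defect = 341.52 MeV / (931.5 MeV/u) = 0.366634 u
Constituent mass = 19(1.007276) + 21(1.008665) = 40.320209 u
Nuclear mass = 40.320209 − 0.366634 = 39.953575 u ≈ 39.9536 u (to 4 decimal places)

39.9536 u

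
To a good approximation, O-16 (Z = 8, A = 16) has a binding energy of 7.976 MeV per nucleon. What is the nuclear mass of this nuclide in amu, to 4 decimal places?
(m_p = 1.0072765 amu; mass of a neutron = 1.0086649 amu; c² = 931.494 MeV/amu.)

Total binding energy = 16 × 7.976 = 127.616 MeV
Mass defect = 127.616 MeV / (931.494 MeV/amu) = 0.137001 amu
Constituent mass = 8(1.0072765) + 8(1.0086649) = 16.1275312 amu
Nuclear mass = 16.1275312 − 0.137001 = 15.9905302 amu ≈ 15.9905 amu (to 4 decimal places)

15.9905 amu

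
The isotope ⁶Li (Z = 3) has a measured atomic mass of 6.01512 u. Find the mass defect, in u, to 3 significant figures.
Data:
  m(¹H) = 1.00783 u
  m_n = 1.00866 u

0.0344 u

Mass of separated nucleons = 3(1.00783) + 3(1.00866) = 3.02349 + 3.02598 = 6.04947 u
Mass defect Δm = 6.04947 − 6.01512 = 0.03435 u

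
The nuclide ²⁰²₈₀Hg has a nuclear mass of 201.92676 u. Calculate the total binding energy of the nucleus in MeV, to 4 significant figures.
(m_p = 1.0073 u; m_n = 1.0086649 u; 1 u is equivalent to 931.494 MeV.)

1597 MeV

Total constituent mass: 80 × 1.0073 + 122 × 1.0086649 = 203.6411178 u
Δm = 203.6411178 − 201.92676 = 1.7143578 u
E_B = 1.7143578 × 931.494 = 1596.91 MeV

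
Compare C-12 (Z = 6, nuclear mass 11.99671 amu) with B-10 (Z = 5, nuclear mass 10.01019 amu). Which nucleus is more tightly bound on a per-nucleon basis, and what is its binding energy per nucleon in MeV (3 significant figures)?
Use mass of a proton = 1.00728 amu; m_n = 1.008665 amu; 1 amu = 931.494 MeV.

C-12; 7.68 MeV/nucleon

C-12: Σm = 6(1.00728) + 6(1.008665) = 12.095670 amu; Δm = 0.098960 amu; E_B = 92.181 MeV; E_B/A = 7.682 MeV
B-10: Σm = 5(1.00728) + 5(1.008665) = 10.079725 amu; Δm = 0.069535 amu; E_B = 64.771 MeV; E_B/A = 6.477 MeV
C-12 has the higher binding energy per nucleon, so it is the more tightly bound nucleus.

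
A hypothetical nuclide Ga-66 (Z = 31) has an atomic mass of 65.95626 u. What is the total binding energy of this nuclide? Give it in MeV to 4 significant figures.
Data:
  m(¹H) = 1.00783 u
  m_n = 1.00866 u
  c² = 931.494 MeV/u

With 31 protons and 35 neutrons (A = 66):
Σm = 31·m(¹H) + 35·m_n = 31.24273 + 35.30310 = 66.54583 u
Δm = 66.54583 − 65.95626 = 0.58957 u
Converting to energy: 0.58957 u × 931.494 MeV/u = 549.181 MeV

549.2 MeV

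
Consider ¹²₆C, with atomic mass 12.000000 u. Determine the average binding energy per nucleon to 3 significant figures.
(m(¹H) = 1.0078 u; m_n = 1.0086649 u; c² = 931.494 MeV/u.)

With 6 protons and 6 neutrons (A = 12):
Total constituent mass: 6 × 1.0078 + 6 × 1.0086649 = 12.0987894 u
The mass defect is 12.0987894 − 12.000000 = 0.0987894 u.
E_B = 0.0987894 × 931.494 = 92.0217 MeV
Per nucleon: 92.0217 / 12 = 7.668 MeV

7.67 MeV/nucleon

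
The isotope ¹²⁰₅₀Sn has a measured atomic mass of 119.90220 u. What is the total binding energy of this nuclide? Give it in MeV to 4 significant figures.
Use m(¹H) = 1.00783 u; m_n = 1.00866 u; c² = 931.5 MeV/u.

1020 MeV

Total constituent mass: 50 × 1.00783 + 70 × 1.00866 = 120.99770 u
The mass defect is 120.99770 − 119.90220 = 1.09550 u.
Binding energy = Δm·c² = 1.09550 × 931.5 MeV/u = 1020.46 MeV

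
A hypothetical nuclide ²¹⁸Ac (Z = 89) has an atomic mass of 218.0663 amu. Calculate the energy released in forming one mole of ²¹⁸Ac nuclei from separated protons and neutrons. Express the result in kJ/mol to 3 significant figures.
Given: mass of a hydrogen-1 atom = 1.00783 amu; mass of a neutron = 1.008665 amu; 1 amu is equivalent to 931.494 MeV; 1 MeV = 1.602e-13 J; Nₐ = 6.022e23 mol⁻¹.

Σm = 89·m(¹H) + 129·m_n = 89.69687 + 130.117785 = 219.814655 amu
The mass defect is 219.814655 − 218.0663 = 1.748355 amu.
Converting to energy: 1.748355 amu × 931.494 MeV/amu = 1628.58 MeV
Per nucleus in joules: 1628.58 MeV × 1.602e-13 J/MeV = 2.6090e-10 J
Per mole: 2.6090e-10 J × 6.022e23 mol⁻¹ = 1.5711e+14 J/mol

1.57e+11 kJ/mol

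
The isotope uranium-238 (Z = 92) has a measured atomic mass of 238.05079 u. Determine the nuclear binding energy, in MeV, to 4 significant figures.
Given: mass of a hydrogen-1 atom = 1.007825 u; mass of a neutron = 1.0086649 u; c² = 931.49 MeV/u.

Z = 92, so N = A − Z = 238 − 92 = 146.
Mass of separated nucleons = 92(1.007825) + 146(1.0086649) = 92.719900 + 147.2650754 = 239.9849754 u
Δm = 239.9849754 − 238.05079 = 1.9341854 u
Binding energy = Δm·c² = 1.9341854 × 931.49 MeV/u = 1801.67 MeV

1802 MeV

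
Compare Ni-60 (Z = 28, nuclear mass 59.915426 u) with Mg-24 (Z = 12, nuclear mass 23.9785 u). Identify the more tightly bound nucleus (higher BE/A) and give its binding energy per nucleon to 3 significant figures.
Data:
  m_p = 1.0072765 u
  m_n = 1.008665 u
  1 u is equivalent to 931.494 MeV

Ni-60: Σm = 28(1.0072765) + 32(1.008665) = 60.4810220 u; Δm = 0.5655960 u; E_B = 526.85 MeV; E_B/A = 8.781 MeV
Mg-24: Σm = 12(1.0072765) + 12(1.008665) = 24.1912980 u; Δm = 0.2127980 u; E_B = 198.22 MeV; E_B/A = 8.259 MeV
Ni-60 has the higher binding energy per nucleon, so it is the more tightly bound nucleus.

Ni-60; 8.78 MeV/nucleon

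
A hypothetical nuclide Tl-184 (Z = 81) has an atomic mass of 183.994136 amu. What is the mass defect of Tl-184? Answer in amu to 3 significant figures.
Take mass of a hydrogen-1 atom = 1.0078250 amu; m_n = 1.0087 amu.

The nucleus contains 81 protons and 184 − 81 = 103 neutrons.
Total constituent mass: 81 × 1.0078250 + 103 × 1.0087 = 185.5299250 amu
The mass defect is 185.5299250 − 183.994136 = 1.5357890 amu.

1.54 amu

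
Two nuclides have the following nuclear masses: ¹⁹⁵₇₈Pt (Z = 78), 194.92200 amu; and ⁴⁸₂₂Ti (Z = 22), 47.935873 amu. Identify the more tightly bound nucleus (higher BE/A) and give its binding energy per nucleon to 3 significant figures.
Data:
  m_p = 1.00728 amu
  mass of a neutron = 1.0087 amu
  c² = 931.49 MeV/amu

¹⁹⁵₇₈Pt: Σm = 78(1.00728) + 117(1.0087) = 196.58574 amu; Δm = 1.66374 amu; E_B = 1549.76 MeV; E_B/A = 7.947 MeV
⁴⁸₂₂Ti: Σm = 22(1.00728) + 26(1.0087) = 48.38636 amu; Δm = 0.450487 amu; E_B = 419.62 MeV; E_B/A = 8.742 MeV
⁴⁸₂₂Ti has the higher binding energy per nucleon, so it is the more tightly bound nucleus.

⁴⁸₂₂Ti; 8.74 MeV/nucleon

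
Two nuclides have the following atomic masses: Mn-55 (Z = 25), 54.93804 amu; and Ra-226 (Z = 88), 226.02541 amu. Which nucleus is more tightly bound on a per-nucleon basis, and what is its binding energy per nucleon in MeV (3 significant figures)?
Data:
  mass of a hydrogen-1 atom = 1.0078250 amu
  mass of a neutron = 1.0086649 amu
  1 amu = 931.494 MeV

Mn-55: Σm = 25(1.0078250) + 30(1.0086649) = 55.4555720 amu; Δm = 0.5175320 amu; E_B = 482.08 MeV; E_B/A = 8.765 MeV
Ra-226: Σm = 88(1.0078250) + 138(1.0086649) = 227.8843562 amu; Δm = 1.8589462 amu; E_B = 1731.6 MeV; E_B/A = 7.662 MeV
Mn-55 has the higher binding energy per nucleon, so it is the more tightly bound nucleus.

Mn-55; 8.77 MeV/nucleon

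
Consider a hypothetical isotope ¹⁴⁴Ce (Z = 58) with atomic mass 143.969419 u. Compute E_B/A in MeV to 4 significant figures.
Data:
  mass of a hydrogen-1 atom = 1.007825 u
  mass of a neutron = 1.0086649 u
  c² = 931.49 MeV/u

7.954 MeV/nucleon

The nucleus contains 58 protons and 144 − 58 = 86 neutrons.
Σm = 58·m(¹H) + 86·m_n = 58.453850 + 86.7451814 = 145.1990314 u
Mass defect Δm = 145.1990314 − 143.969419 = 1.2296124 u
Binding energy = Δm·c² = 1.2296124 × 931.49 MeV/u = 1145.37 MeV
Per nucleon: 1145.37 / 144 = 7.954 MeV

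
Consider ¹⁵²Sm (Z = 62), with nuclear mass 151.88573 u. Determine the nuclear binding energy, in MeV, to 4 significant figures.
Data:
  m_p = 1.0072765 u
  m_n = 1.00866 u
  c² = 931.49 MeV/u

1253 MeV

Σm = 62·m_p + 90·m_n = 62.4511430 + 90.77940 = 153.2305430 u
Δm = 153.2305430 − 151.88573 = 1.3448130 u
Converting to energy: 1.3448130 u × 931.49 MeV/u = 1252.68 MeV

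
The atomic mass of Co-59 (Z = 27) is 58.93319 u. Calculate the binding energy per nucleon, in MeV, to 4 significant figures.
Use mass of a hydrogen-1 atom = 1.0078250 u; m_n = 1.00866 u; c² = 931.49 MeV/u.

With 27 protons and 32 neutrons (A = 59):
Total constituent mass: 27 × 1.0078250 + 32 × 1.00866 = 59.4883950 u
Δm = 59.4883950 − 58.93319 = 0.5552050 u
Converting to energy: 0.5552050 u × 931.49 MeV/u = 517.168 MeV
BE/A = 517.168 MeV / 59 = 8.766 MeV/nucleon

8.766 MeV/nucleon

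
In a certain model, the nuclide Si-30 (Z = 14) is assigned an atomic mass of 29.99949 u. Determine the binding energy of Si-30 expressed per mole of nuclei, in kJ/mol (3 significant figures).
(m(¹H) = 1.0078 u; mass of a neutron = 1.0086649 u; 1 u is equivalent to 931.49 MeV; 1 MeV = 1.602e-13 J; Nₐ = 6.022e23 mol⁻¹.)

2.23e+10 kJ/mol

Σm = 14·m(¹H) + 16·m_n = 14.1092 + 16.1386384 = 30.2478384 u
The mass defect is 30.2478384 − 29.99949 = 0.2483484 u.
Binding energy = Δm·c² = 0.2483484 × 931.49 MeV/u = 231.334 MeV
Per nucleus in joules: 231.334 MeV × 1.602e-13 J/MeV = 3.7060e-11 J
Per mole: 3.7060e-11 J × 6.022e23 mol⁻¹ = 2.2318e+13 J/mol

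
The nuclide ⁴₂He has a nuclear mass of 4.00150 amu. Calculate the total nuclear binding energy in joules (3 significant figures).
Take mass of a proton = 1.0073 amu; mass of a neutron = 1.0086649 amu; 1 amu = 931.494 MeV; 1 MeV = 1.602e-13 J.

4.54e-12 J

The nucleus contains 2 protons and 4 − 2 = 2 neutrons.
Total constituent mass: 2 × 1.0073 + 2 × 1.0086649 = 4.0319298 amu
Mass defect Δm = 4.0319298 − 4.00150 = 0.0304298 amu
E_B = 0.0304298 × 931.494 = 28.3452 MeV
In joules: 28.3452 MeV × 1.602e-13 J/MeV = 4.5409e-12 J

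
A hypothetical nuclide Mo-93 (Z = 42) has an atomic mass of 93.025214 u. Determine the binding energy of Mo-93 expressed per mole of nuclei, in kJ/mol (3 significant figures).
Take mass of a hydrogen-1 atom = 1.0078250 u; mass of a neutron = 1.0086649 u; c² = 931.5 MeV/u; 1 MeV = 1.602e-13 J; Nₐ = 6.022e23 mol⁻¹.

6.70e+10 kJ/mol

With 42 protons and 51 neutrons (A = 93):
Mass of separated nucleons = 42(1.0078250) + 51(1.0086649) = 42.3286500 + 51.4419099 = 93.7705599 u
Δm = 93.7705599 − 93.025214 = 0.7453459 u
Binding energy = Δm·c² = 0.7453459 × 931.5 MeV/u = 694.290 MeV
Per nucleus in joules: 694.290 MeV × 1.602e-13 J/MeV = 1.1123e-10 J
Per mole: 1.1123e-10 J × 6.022e23 mol⁻¹ = 6.6983e+13 J/mol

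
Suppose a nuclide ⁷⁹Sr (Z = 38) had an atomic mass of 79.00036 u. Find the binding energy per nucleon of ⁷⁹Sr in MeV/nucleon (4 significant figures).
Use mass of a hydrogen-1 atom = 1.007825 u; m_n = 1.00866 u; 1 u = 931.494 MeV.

7.688 MeV/nucleon

Σm = 38·m(¹H) + 41·m_n = 38.297350 + 41.35506 = 79.652410 u
The mass defect is 79.652410 − 79.00036 = 0.652050 u.
Binding energy = Δm·c² = 0.652050 × 931.494 MeV/u = 607.381 MeV
Per nucleon: 607.381 / 79 = 7.688 MeV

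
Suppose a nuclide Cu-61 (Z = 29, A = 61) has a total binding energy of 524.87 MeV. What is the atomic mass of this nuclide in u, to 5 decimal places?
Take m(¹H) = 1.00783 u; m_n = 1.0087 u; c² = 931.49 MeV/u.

Mass defect = 524.87 MeV / (931.49 MeV/u) = 0.5634736 u
Constituent mass = 29(1.00783) + 32(1.0087) = 61.50547 u
Atomic mass = 61.50547 − 0.5634736 = 60.9419964 u ≈ 60.94200 u (to 5 decimal places)

60.94200 u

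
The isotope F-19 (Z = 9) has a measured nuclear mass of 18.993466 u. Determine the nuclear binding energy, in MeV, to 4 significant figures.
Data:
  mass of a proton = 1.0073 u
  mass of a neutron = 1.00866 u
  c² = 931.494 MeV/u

148.0 MeV

The nucleus contains 9 protons and 19 − 9 = 10 neutrons.
Σm = 9·m_p + 10·m_n = 9.0657 + 10.08660 = 19.15230 u
Δm = 19.15230 − 18.993466 = 0.158834 u
E_B = 0.158834 × 931.494 = 147.953 MeV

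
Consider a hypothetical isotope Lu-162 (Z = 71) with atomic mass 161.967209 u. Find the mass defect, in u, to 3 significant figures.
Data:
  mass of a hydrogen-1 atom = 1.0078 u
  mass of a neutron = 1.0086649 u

1.38 u

Z = 71, so N = A − Z = 162 − 71 = 91.
Mass of separated nucleons = 71(1.0078) + 91(1.0086649) = 71.5538 + 91.7885059 = 163.3423059 u
Mass defect Δm = 163.3423059 − 161.967209 = 1.3750969 u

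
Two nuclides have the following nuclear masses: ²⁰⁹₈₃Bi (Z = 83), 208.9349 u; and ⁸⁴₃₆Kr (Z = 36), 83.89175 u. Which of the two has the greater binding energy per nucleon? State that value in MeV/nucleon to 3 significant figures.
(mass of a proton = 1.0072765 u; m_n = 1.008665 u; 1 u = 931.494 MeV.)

⁸⁴₃₆Kr; 8.72 MeV/nucleon

²⁰⁹₈₃Bi: Σm = 83(1.0072765) + 126(1.008665) = 210.6957395 u; Δm = 1.7608395 u; E_B = 1640.2 MeV; E_B/A = 7.848 MeV
⁸⁴₃₆Kr: Σm = 36(1.0072765) + 48(1.008665) = 84.6778740 u; Δm = 0.7861240 u; E_B = 732.2698 MeV; E_B/A = 8.717 MeV
⁸⁴₃₆Kr has the higher binding energy per nucleon, so it is the more tightly bound nucleus.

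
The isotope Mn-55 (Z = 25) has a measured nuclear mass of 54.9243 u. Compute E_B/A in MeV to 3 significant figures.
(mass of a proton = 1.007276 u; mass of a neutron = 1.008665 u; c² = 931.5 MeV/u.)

Z = 25, so N = A − Z = 55 − 25 = 30.
Total constituent mass: 25 × 1.007276 + 30 × 1.008665 = 55.441850 u
The mass defect is 55.441850 − 54.9243 = 0.517550 u.
Converting to energy: 0.517550 u × 931.5 MeV/u = 482.098 MeV
Dividing by A = 55 gives 8.765 MeV per nucleon.

8.77 MeV/nucleon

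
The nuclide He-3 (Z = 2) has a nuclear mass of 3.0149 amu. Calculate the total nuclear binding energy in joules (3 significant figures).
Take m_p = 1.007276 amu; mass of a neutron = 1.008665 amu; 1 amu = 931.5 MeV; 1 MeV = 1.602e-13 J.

With 2 protons and 1 neutrons (A = 3):
Total constituent mass: 2 × 1.007276 + 1 × 1.008665 = 3.023217 amu
The mass defect is 3.023217 − 3.0149 = 0.008317 amu.
Converting to energy: 0.008317 amu × 931.5 MeV/amu = 7.74729 MeV
In joules: 7.74729 MeV × 1.602e-13 J/MeV = 1.2411e-12 J

1.24e-12 J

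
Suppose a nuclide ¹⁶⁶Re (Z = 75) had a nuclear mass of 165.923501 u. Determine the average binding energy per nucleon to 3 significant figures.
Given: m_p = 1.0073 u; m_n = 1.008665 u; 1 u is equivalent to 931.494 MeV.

Total constituent mass: 75 × 1.0073 + 91 × 1.008665 = 167.336015 u
Mass defect Δm = 167.336015 − 165.923501 = 1.412514 u
Converting to energy: 1.412514 u × 931.494 MeV/u = 1315.75 MeV
Dividing by A = 166 gives 7.926 MeV per nucleon.

7.93 MeV/nucleon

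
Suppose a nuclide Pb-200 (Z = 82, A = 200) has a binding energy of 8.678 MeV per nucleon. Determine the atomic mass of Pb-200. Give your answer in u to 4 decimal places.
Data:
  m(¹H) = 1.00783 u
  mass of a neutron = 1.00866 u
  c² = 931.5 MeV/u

Total binding energy = 200 × 8.678 = 1735.600 MeV
Mass defect = 1735.600 MeV / (931.5 MeV/u) = 1.863231 u
Constituent mass = 82(1.00783) + 118(1.00866) = 201.66394 u
Atomic mass = 201.66394 − 1.863231 = 199.800709 u ≈ 199.8007 u (to 4 decimal places)

199.8007 u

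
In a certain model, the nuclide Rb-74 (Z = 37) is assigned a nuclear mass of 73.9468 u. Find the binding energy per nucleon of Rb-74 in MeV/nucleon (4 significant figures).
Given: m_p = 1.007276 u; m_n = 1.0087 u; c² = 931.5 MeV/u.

8.110 MeV/nucleon

Z = 37, so N = A − Z = 74 − 37 = 37.
Mass of separated nucleons = 37(1.007276) + 37(1.0087) = 37.269212 + 37.3219 = 74.591112 u
Δm = 74.591112 − 73.9468 = 0.644312 u
Converting to energy: 0.644312 u × 931.5 MeV/u = 600.1766 MeV
Per nucleon: 600.1766 / 74 = 8.110 MeV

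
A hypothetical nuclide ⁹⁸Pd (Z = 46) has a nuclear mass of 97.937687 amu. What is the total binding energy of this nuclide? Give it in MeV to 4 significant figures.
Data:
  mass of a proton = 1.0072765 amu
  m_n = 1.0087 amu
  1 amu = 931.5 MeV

The nucleus contains 46 protons and 98 − 46 = 52 neutrons.
Total constituent mass: 46 × 1.0072765 + 52 × 1.0087 = 98.7871190 amu
The mass defect is 98.7871190 − 97.937687 = 0.8494320 amu.
Converting to energy: 0.8494320 amu × 931.5 MeV/amu = 791.246 MeV

791.2 MeV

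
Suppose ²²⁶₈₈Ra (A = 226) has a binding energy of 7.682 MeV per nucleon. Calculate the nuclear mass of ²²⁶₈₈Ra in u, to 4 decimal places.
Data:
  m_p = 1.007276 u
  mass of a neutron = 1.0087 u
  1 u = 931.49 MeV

Total binding energy = 226 × 7.682 = 1736.132 MeV
Mass defect = 1736.132 MeV / (931.49 MeV/u) = 1.863822 u
Constituent mass = 88(1.007276) + 138(1.0087) = 227.840888 u
Nuclear mass = 227.840888 − 1.863822 = 225.977066 u ≈ 225.9771 u (to 4 decimal places)

225.9771 u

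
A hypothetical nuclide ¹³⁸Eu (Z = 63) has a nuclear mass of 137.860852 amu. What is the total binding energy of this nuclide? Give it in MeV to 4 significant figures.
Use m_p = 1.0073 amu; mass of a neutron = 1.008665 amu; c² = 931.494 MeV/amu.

1163 MeV

Total constituent mass: 63 × 1.0073 + 75 × 1.008665 = 139.109775 amu
The mass defect is 139.109775 − 137.860852 = 1.248923 amu.
Binding energy = Δm·c² = 1.248923 × 931.494 MeV/amu = 1163.36 MeV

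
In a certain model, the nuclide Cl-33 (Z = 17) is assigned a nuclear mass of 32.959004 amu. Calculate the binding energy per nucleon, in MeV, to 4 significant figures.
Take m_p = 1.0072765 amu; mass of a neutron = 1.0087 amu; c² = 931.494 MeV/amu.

Total constituent mass: 17 × 1.0072765 + 16 × 1.0087 = 33.2629005 amu
Mass defect Δm = 33.2629005 − 32.959004 = 0.3038965 amu
Binding energy = Δm·c² = 0.3038965 × 931.494 MeV/amu = 283.078 MeV
BE/A = 283.078 MeV / 33 = 8.578 MeV/nucleon

8.578 MeV/nucleon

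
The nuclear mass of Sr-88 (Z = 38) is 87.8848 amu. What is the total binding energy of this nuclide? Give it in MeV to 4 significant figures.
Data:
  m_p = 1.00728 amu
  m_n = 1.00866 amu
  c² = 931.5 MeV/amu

Mass of separated nucleons = 38(1.00728) + 50(1.00866) = 38.27664 + 50.43300 = 88.70964 amu
Δm = 88.70964 − 87.8848 = 0.82484 amu
Converting to energy: 0.82484 amu × 931.5 MeV/amu = 768.338 MeV

768.3 MeV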